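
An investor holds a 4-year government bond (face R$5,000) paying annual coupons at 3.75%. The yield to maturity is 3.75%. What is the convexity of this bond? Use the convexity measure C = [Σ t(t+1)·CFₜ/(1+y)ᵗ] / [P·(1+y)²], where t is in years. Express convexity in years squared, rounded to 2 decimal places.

17.27

With y = 0.0375:
  t   CF        PV=CF/(1+0.0375)^t    t·PV        t(t+1)·PV
  1       187.50       180.7229       180.7229         361.4458
  2       187.50       174.1907       348.3815       1,045.1444
  3       187.50       167.8947       503.6841       2,014.7363
  4     5,187.50     4,477.1917    17,908.7667      89,543.8336
  Σ                  5,000.0000    18,941.5552      92,965.1601
P = 5,000.0000.
Convexity = Σ t(t+1)·PV / [P·(1+y)²] = 92,965.1601 / (5,000.0000 × 1.076406) = 17.27325.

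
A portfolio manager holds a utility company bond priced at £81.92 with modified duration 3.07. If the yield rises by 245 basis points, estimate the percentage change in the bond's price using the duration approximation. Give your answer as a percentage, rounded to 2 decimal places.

-7.52%

Duration approximation: ΔP/P ≈ -D_mod · Δy = -3.07 × (+0.0245) = -0.075215.
As a percentage: -7.5215%.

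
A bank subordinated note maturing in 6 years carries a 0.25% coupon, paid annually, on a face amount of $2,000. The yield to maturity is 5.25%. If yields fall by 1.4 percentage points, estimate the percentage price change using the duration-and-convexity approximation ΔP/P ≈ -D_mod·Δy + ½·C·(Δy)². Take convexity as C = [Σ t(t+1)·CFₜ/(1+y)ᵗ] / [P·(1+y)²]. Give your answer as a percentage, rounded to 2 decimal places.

+8.29%

With y = 0.0525:
  t   CF        PV=CF/(1+0.0525)^t    t·PV        t(t+1)·PV
  1         5.00         4.7506         4.7506           9.5012
  2         5.00         4.5136         9.0273          27.0818
  3         5.00         4.2885        12.8654          51.4618
  4         5.00         4.0746        16.2983          81.4914
  5         5.00         3.8713        19.3566         116.1397
  6     2,005.00     1,474.9651     8,849.7907      61,948.5350
  Σ                  1,496.4637     8,912.0889      62,234.2108
P = 1,496.4637; D_Mac = 5.95543 yrs; D_mod = 5.65837 yrs; C = 37.54212.
Duration effect: -5.65837 × (-0.014) = +0.079217
Convexity effect: 0.5 × 37.54212 × (-0.014)² = +0.0036791
ΔP/P ≈ +0.079217 + 0.0036791 = +0.082896 = +8.2896%.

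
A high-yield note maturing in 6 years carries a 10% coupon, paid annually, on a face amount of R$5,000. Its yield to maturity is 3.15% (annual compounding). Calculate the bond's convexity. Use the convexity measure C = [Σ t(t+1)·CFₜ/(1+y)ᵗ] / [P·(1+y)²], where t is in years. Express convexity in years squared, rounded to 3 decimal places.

With y = 0.0315:
  t   CF        PV=CF/(1+0.0315)^t    t·PV        t(t+1)·PV
  1       500.00       484.7310       484.7310         969.4619
  2       500.00       469.9282       939.8565       2,819.5694
  3       500.00       455.5775     1,366.7326       5,466.9305
  4       500.00       441.6651     1,766.6604       8,833.3018
  5       500.00       428.1775     2,140.8875      12,845.3250
  6     5,500.00     4,566.1197    27,396.7184     191,777.0289
  Σ                  6,846.1991    34,095.5864     222,711.6176
P = 6,846.1991.
Convexity = Σ t(t+1)·PV / [P·(1+y)²] = 222,711.6176 / (6,846.1991 × 1.063992) = 30.57418.

30.574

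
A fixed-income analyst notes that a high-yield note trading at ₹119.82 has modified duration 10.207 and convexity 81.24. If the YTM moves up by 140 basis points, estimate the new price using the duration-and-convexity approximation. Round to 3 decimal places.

Duration effect: -D_mod·Δy = -10.207 × (+0.014) = -0.142898
Convexity effect: ½·C·(Δy)² = 0.5 × 81.24 × (0.014)² = +0.00796152
ΔP/P ≈ -0.142898 + 0.00796152 = -0.13493648
New price ≈ 119.82 × (1 - 0.13493648) = 103.6519109664.

₹103.652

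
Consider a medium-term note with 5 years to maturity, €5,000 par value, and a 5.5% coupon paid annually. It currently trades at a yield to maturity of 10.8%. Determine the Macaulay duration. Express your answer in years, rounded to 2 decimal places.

Periodic yield y = 0.108. Discount each cash flow and weight by its year:
  t   CF        PV=CF/(1+0.108)^t    t·PV
  1       275.00       248.1949       248.1949
  2       275.00       224.0027       448.0053
  3       275.00       202.1685       606.5054
  4       275.00       182.4625       729.8501
  5     5,275.00     3,158.8111    15,794.0557
  Σ                  4,015.6397    17,826.6114
Price P = Σ PV = 4,015.6397.
Macaulay duration = Σ(t·PV) / P = 17,826.6114 / 4,015.6397 = 4.43930 years.

4.44 years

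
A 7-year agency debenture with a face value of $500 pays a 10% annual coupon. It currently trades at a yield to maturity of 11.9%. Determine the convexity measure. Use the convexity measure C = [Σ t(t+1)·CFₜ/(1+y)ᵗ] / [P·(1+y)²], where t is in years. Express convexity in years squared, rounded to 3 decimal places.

30.334

With y = 0.119:
  t   CF        PV=CF/(1+0.119)^t    t·PV        t(t+1)·PV
  1        50.00        44.6828        44.6828          89.3655
  2        50.00        39.9310        79.8619         239.5858
  3        50.00        35.6845       107.0535         428.2141
  4        50.00        31.8896       127.5586         637.7929
  5        50.00        28.4983       142.4917         854.9502
  6        50.00        25.4677       152.8061       1,069.6428
  7       550.00       250.3526     1,752.4681      14,019.7449
  Σ                    456.5065     2,406.9227      17,339.2962
P = 456.5065.
Convexity = Σ t(t+1)·PV / [P·(1+y)²] = 17,339.2962 / (456.5065 × 1.252161) = 30.33363.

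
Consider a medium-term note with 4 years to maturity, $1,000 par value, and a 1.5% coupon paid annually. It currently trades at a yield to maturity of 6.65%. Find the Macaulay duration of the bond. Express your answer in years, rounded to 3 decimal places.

3.902 years

Periodic yield y = 0.0665. Discount each cash flow and weight by its year:
  t   CF        PV=CF/(1+0.0665)^t    t·PV
  1        15.00        14.0647        14.0647
  2        15.00        13.1877        26.3754
  3        15.00        12.3654        37.0962
  4     1,015.00       784.5536     3,138.2143
  Σ                    824.1714     3,215.7507
Price P = Σ PV = 824.1714.
Macaulay duration = Σ(t·PV) / P = 3,215.7507 / 824.1714 = 3.90180 years.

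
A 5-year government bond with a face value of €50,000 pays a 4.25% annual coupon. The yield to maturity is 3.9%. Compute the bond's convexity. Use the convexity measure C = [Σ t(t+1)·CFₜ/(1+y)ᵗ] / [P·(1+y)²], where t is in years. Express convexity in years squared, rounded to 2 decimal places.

24.93

With y = 0.039:
  t   CF        PV=CF/(1+0.039)^t    t·PV        t(t+1)·PV
  1     2,125.00     2,045.2358     2,045.2358       4,090.4716
  2     2,125.00     1,968.4656     3,936.9313      11,810.7939
  3     2,125.00     1,894.5771     5,683.7314      22,734.9256
  4     2,125.00     1,823.4621     7,293.8485      36,469.2423
  5    52,125.00    43,049.5217   215,247.6083   1,291,485.6498
  Σ                 50,781.2624   234,207.3552   1,366,591.0831
P = 50,781.2624.
Convexity = Σ t(t+1)·PV / [P·(1+y)²] = 1,366,591.0831 / (50,781.2624 × 1.079521) = 24.92895.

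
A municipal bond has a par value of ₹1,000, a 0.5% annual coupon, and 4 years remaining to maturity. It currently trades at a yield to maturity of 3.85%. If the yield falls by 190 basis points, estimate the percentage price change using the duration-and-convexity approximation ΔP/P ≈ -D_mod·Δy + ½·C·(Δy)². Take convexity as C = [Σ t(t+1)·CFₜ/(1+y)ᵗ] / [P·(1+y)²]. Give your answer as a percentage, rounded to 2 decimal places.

+7.59%

With y = 0.0385:
  t   CF        PV=CF/(1+0.0385)^t    t·PV        t(t+1)·PV
  1         5.00         4.8146         4.8146           9.6293
  2         5.00         4.6361         9.2723          27.8169
  3         5.00         4.4643        13.3928          53.5712
  4     1,005.00       864.0524     3,456.2094      17,281.0471
  Σ                    877.9674     3,483.6892      17,372.0645
P = 877.9674; D_Mac = 3.96790 yrs; D_mod = 3.82080 yrs; C = 18.34679.
Duration effect: -3.82080 × (-0.019) = +0.072595
Convexity effect: 0.5 × 18.34679 × (-0.019)² = +0.0033116
ΔP/P ≈ +0.072595 + 0.0033116 = +0.075907 = +7.5907%.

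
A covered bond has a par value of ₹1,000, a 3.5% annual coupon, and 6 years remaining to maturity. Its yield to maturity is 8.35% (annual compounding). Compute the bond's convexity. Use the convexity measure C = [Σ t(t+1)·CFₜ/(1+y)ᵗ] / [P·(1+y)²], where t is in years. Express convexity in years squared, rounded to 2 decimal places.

31.36

With y = 0.0835:
  t   CF        PV=CF/(1+0.0835)^t    t·PV        t(t+1)·PV
  1        35.00        32.3027        32.3027          64.6054
  2        35.00        29.8133        59.6266         178.8799
  3        35.00        27.5157        82.5472         330.1890
  4        35.00        25.3952       101.5810         507.9049
  5        35.00        23.4382       117.1908         703.1447
  6     1,035.00       639.6860     3,838.1161      26,866.8126
  Σ                    778.1512     4,231.3644      28,651.5365
P = 778.1512.
Convexity = Σ t(t+1)·PV / [P·(1+y)²] = 28,651.5365 / (778.1512 × 1.173972) = 31.36361.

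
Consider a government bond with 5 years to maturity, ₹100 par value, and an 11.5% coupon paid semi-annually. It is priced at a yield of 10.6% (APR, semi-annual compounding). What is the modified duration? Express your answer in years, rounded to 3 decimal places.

Periodic yield y = 0.053. First find Macaulay duration:
  t   CF        PV=CF/(1+0.053)^t    t·PV
  1         5.75         5.4606         5.4606
  2         5.75         5.1857        10.3715
  3         5.75         4.9247        14.7742
  4         5.75         4.6769        18.7074
  5         5.75         4.4415        22.2073
  6         5.75         4.2179        25.3075
  7         5.75         4.0056        28.0393
  8         5.75         3.8040        30.4320
  9         5.75         3.6125        32.5128
  10      105.75        63.0952       630.9525
  Σ                    103.4247       818.7652
P = 103.4247; Macaulay duration = 818.7652 / 103.4247 = 7.91653 half-year periods = 3.95827 years.
Modified duration = D_Mac / (1 + y) = 3.95827 / 1.053 = 3.75904 years.

3.759 years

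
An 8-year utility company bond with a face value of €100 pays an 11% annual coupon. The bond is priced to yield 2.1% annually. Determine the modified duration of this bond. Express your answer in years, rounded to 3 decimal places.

6.116 years

Periodic yield y = 0.021. First find Macaulay duration:
  t   CF        PV=CF/(1+0.021)^t    t·PV
  1        11.00        10.7738        10.7738
  2        11.00        10.5522        21.1043
  3        11.00        10.3351        31.0054
  4        11.00        10.1225        40.4902
  5        11.00         9.9143        49.5717
  6        11.00         9.7104        58.2625
  7        11.00         9.5107        66.5749
  8       111.00        93.9977       751.9813
  Σ                    164.9167     1,029.7640
P = 164.9167; Macaulay duration = 1,029.7640 / 164.9167 = 6.24415 years.
Modified duration = D_Mac / (1 + y) = 6.24415 / 1.021 = 6.11572 years.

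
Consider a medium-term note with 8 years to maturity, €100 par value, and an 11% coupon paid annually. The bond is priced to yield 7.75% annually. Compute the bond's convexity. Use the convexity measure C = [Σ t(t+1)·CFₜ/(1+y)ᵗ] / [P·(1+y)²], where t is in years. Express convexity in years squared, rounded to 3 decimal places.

40.817

With y = 0.0775:
  t   CF        PV=CF/(1+0.0775)^t    t·PV        t(t+1)·PV
  1        11.00        10.2088        10.2088          20.4176
  2        11.00         9.4745        18.9491          56.8472
  3        11.00         8.7931        26.3792         105.5169
  4        11.00         8.1606        32.6425         163.2126
  5        11.00         7.5737        37.8683         227.2101
  6        11.00         7.0289        42.1736         295.2149
  7        11.00         6.5234        45.6636         365.3085
  8       111.00        61.0921       488.7365       4,398.6281
  Σ                    118.8551       702.6216       5,632.3559
P = 118.8551.
Convexity = Σ t(t+1)·PV / [P·(1+y)²] = 5,632.3559 / (118.8551 × 1.161006) = 40.81669.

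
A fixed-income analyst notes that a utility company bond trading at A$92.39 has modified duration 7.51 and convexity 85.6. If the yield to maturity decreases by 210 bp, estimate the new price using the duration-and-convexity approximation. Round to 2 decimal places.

Duration effect: -D_mod·Δy = -7.51 × (-0.021) = +0.157710
Convexity effect: ½·C·(Δy)² = 0.5 × 85.6 × (-0.021)² = +0.0188748
ΔP/P ≈ +0.157710 + 0.0188748 = +0.1765848
New price ≈ 92.39 × (1 + 0.1765848) = 108.704669672.

A$108.70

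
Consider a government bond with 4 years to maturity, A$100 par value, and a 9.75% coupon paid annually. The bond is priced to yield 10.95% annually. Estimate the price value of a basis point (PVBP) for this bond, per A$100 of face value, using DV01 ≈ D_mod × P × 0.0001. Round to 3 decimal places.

Periodic yield y = 0.1095.
  t   CF        PV=CF/(1+0.1095)^t    t·PV
  1         9.75         8.7877         8.7877
  2         9.75         7.9205        15.8409
  3         9.75         7.1388        21.4163
  4       109.75        72.4261       289.7045
  Σ                     96.2731       335.7495
P = 96.2731; D_Mac = 3.48747 yrs; D_mod = 3.14328 yrs.
DV01 ≈ 3.14328 × 96.2731 × 0.0001 = 0.030261.

A$0.030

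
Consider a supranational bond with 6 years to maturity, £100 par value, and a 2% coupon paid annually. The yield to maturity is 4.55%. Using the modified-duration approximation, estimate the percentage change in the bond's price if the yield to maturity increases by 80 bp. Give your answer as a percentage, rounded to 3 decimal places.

Periodic yield y = 0.0455. Modified duration first:
  t   CF        PV=CF/(1+0.0455)^t    t·PV
  1         2.00         1.9130         1.9130
  2         2.00         1.8297         3.6594
  3         2.00         1.7501         5.2502
  4         2.00         1.6739         6.6957
  5         2.00         1.6011         8.0053
  6       102.00        78.1009       468.6053
  Σ                     86.8686       494.1289
P = 86.8686; D_Mac = 5.68823 yrs; D_mod = 5.68823/(1+0.0455) = 5.44068 yrs.
ΔP/P ≈ -D_mod · Δy = -5.44068 × (+0.008) = -0.043525 = -4.3525%.

-4.353%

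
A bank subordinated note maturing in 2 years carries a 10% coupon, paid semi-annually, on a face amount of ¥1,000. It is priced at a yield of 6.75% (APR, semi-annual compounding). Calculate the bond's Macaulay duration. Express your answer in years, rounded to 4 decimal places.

Periodic yield y = 0.03375. Discount each cash flow and weight by its period:
  t   CF        PV=CF/(1+0.03375)^t    t·PV
  1        50.00        48.3676        48.3676
  2        50.00        46.7885        93.5770
  3        50.00        45.2609       135.7828
  4     1,050.00       919.4481     3,677.7923
  Σ                  1,059.8651     3,955.5196
Price P = Σ PV = 1,059.8651.
Macaulay duration = Σ(t·PV) / P = 3,955.5196 / 1,059.8651 = 3.73210 half-year periods.
In years: 3.73210 / 2 = 1.86605 years.

1.8660 years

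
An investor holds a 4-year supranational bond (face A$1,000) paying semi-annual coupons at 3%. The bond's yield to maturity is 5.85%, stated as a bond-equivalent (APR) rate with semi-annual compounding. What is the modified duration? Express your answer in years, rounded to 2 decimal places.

3.68 years

Periodic yield y = 0.02925. First find Macaulay duration:
  t   CF        PV=CF/(1+0.02925)^t    t·PV
  1        15.00        14.5737        14.5737
  2        15.00        14.1596        28.3191
  3        15.00        13.7572        41.2715
  4        15.00        13.3662        53.4648
  5        15.00        12.9863        64.9317
  6        15.00        12.6173        75.7037
  7        15.00        12.2587        85.8110
  8     1,015.00       805.9332     6,447.4655
  Σ                    899.6522     6,811.5410
P = 899.6522; Macaulay duration = 6,811.5410 / 899.6522 = 7.57131 half-year periods = 3.78565 years.
Modified duration = D_Mac / (1 + y) = 3.78565 / 1.02925 = 3.67807 years.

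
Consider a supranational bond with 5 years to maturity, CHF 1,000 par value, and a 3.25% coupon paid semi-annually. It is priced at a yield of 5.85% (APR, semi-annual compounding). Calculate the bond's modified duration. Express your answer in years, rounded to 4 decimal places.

4.4976 years

Periodic yield y = 0.02925. First find Macaulay duration:
  t   CF        PV=CF/(1+0.02925)^t    t·PV
  1        16.25        15.7882        15.7882
  2        16.25        15.3395        30.6790
  3        16.25        14.9036        44.7108
  4        16.25        14.4800        57.9202
  5        16.25        14.0685        70.3427
  6        16.25        13.6687        82.0124
  7        16.25        13.2803        92.9620
  8        16.25        12.9029       103.2230
  9        16.25        12.5362       112.8257
  10    1,016.25       761.7138     7,617.1376
  Σ                    888.6817     8,227.6014
P = 888.6817; Macaulay duration = 8,227.6014 / 888.6817 = 9.25821 half-year periods = 4.62910 years.
Modified duration = D_Mac / (1 + y) = 4.62910 / 1.02925 = 4.49755 years.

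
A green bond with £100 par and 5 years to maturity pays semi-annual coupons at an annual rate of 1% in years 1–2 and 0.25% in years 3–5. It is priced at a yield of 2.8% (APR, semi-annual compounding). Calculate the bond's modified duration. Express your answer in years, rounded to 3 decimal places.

Periodic yield y = 0.014. First find Macaulay duration:
  t   CF        PV=CF/(1+0.014)^t    t·PV
  1        0.500         0.4931         0.4931
  2        0.500         0.4863         0.9726
  3        0.500         0.4796         1.4387
  4        0.500         0.4730         1.8918
  5        0.125         0.1166         0.5830
  6        0.125         0.1150         0.6900
  7        0.125         0.1134         0.7939
  8        0.125         0.1118         0.8947
  9        0.125         0.1103         0.9927
  10     100.125        87.1291       871.2905
  Σ                     89.6281       880.0410
P = 89.6281; Macaulay duration = 880.0410 / 89.6281 = 9.81881 half-year periods = 4.90940 years.
Modified duration = D_Mac / (1 + y) = 4.90940 / 1.014 = 4.84162 years.

4.842 years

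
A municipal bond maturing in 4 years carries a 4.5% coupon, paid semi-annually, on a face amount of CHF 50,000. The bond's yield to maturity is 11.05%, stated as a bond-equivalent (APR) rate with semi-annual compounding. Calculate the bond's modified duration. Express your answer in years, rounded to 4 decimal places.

3.4688 years

Periodic yield y = 0.05525. First find Macaulay duration:
  t   CF        PV=CF/(1+0.05525)^t    t·PV
  1     1,125.00     1,066.0981     1,066.0981
  2     1,125.00     1,010.2801     2,020.5602
  3     1,125.00       957.3846     2,872.1538
  4     1,125.00       907.2586     3,629.0343
  5     1,125.00       859.7570     4,298.7850
  6     1,125.00       814.7425     4,888.4548
  7     1,125.00       772.0848     5,404.5935
  8    51,125.00    33,249.9070   265,999.2557
  Σ                 39,637.5126   290,178.9354
P = 39,637.5126; Macaulay duration = 290,178.9354 / 39,637.5126 = 7.32082 half-year periods = 3.66041 years.
Modified duration = D_Mac / (1 + y) = 3.66041 / 1.05525 = 3.46876 years.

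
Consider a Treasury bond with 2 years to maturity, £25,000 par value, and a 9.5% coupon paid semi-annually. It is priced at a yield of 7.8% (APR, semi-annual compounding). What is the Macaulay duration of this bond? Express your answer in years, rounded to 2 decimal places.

1.87 years

Periodic yield y = 0.039. Discount each cash flow and weight by its period:
  t   CF        PV=CF/(1+0.039)^t    t·PV
  1     1,187.50     1,142.9259     1,142.9259
  2     1,187.50     1,100.0249     2,200.0498
  3     1,187.50     1,058.7343     3,176.2028
  4    26,187.50    22,471.4890    89,885.9559
  Σ                 25,773.1741    96,405.1345
Price P = Σ PV = 25,773.1741.
Macaulay duration = Σ(t·PV) / P = 96,405.1345 / 25,773.1741 = 3.74052 half-year periods.
In years: 3.74052 / 2 = 1.87026 years.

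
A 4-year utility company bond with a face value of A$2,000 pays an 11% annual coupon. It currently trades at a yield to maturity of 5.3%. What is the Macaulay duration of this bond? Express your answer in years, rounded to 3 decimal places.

Periodic yield y = 0.053. Discount each cash flow and weight by its year:
  t   CF        PV=CF/(1+0.053)^t    t·PV
  1       220.00       208.9269       208.9269
  2       220.00       198.4111       396.8222
  3       220.00       188.4246       565.2738
  4     2,220.00     1,805.6746     7,222.6984
  Σ                  2,401.4372     8,393.7212
Price P = Σ PV = 2,401.4372.
Macaulay duration = Σ(t·PV) / P = 8,393.7212 / 2,401.4372 = 3.49529 years.

3.495 years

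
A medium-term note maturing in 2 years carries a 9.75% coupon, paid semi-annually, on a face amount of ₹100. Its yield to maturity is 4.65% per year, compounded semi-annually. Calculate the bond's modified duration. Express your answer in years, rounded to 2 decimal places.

Periodic yield y = 0.02325. First find Macaulay duration:
  t   CF        PV=CF/(1+0.02325)^t    t·PV
  1        4.875         4.7642         4.7642
  2        4.875         4.6560         9.3120
  3        4.875         4.5502        13.6506
  4      104.875        95.6632       382.6528
  Σ                    109.6336       410.3796
P = 109.6336; Macaulay duration = 410.3796 / 109.6336 = 3.74319 half-year periods = 1.87160 years.
Modified duration = D_Mac / (1 + y) = 1.87160 / 1.02325 = 1.82907 years.

1.83 years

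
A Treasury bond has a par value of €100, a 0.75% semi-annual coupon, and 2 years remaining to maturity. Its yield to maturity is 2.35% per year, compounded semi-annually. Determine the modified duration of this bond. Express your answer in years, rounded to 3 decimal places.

1.966 years

Periodic yield y = 0.01175. First find Macaulay duration:
  t   CF        PV=CF/(1+0.01175)^t    t·PV
  1        0.375         0.3706         0.3706
  2        0.375         0.3663         0.7327
  3        0.375         0.3621         1.0863
  4      100.375        95.7928       383.1711
  Σ                     96.8918       385.3606
P = 96.8918; Macaulay duration = 385.3606 / 96.8918 = 3.97723 half-year periods = 1.98861 years.
Modified duration = D_Mac / (1 + y) = 1.98861 / 1.01175 = 1.96552 years.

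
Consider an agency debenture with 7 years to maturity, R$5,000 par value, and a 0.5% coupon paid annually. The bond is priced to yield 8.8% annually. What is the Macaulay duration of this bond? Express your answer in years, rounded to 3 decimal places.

6.854 years

Periodic yield y = 0.088. Discount each cash flow and weight by its year:
  t   CF        PV=CF/(1+0.088)^t    t·PV
  1        25.00        22.9779        22.9779
  2        25.00        21.1194        42.2389
  3        25.00        19.4112        58.2337
  4        25.00        17.8412        71.3649
  5        25.00        16.3982        81.9909
  6        25.00        15.0719        90.4311
  7     5,025.00     2,784.4139    19,490.8975
  Σ                  2,897.2338    19,858.1349
Price P = Σ PV = 2,897.2338.
Macaulay duration = Σ(t·PV) / P = 19,858.1349 / 2,897.2338 = 6.85417 years.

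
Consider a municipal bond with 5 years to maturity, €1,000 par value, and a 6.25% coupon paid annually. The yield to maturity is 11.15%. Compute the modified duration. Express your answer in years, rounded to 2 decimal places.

Periodic yield y = 0.1115. First find Macaulay duration:
  t   CF        PV=CF/(1+0.1115)^t    t·PV
  1        62.50        56.2303        56.2303
  2        62.50        50.5896       101.1792
  3        62.50        45.5147       136.5441
  4        62.50        40.9489       163.7956
  5     1,062.50       626.2988     3,131.4942
  Σ                    819.5823     3,589.2433
P = 819.5823; Macaulay duration = 3,589.2433 / 819.5823 = 4.37936 years.
Modified duration = D_Mac / (1 + y) = 4.37936 / 1.1115 = 3.94004 years.

3.94 years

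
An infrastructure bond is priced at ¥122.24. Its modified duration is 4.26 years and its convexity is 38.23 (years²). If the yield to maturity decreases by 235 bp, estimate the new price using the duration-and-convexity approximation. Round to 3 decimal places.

Duration effect: -D_mod·Δy = -4.26 × (-0.0235) = +0.100110
Convexity effect: ½·C·(Δy)² = 0.5 × 38.23 × (-0.0235)² = +0.01055625875
ΔP/P ≈ +0.100110 + 0.01055625875 = +0.11066625875
New price ≈ 122.24 × (1 + 0.11066625875) = 135.7678434696.

¥135.768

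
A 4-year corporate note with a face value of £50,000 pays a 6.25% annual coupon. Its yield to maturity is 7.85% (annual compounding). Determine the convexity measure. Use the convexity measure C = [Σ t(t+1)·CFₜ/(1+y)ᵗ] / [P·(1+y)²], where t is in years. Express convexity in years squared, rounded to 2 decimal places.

15.20

With y = 0.0785:
  t   CF        PV=CF/(1+0.0785)^t    t·PV        t(t+1)·PV
  1     3,125.00     2,897.5429     2,897.5429       5,795.0858
  2     3,125.00     2,686.6415     5,373.2830      16,119.8491
  3     3,125.00     2,491.0909     7,473.2727      29,893.0907
  4    53,125.00    39,266.1522   157,064.6087     785,323.0434
  Σ                 47,341.4275   172,808.7073     837,131.0690
P = 47,341.4275.
Convexity = Σ t(t+1)·PV / [P·(1+y)²] = 837,131.0690 / (47,341.4275 × 1.163162) = 15.20239.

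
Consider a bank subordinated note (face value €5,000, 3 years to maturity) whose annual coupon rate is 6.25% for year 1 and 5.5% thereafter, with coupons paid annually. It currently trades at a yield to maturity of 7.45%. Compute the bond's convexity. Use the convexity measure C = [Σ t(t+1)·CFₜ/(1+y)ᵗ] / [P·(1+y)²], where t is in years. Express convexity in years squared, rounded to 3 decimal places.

9.608

With y = 0.0745:
  t   CF        PV=CF/(1+0.0745)^t    t·PV        t(t+1)·PV
  1       312.50       290.8329       290.8329         581.6659
  2       275.00       238.1880       476.3760       1,429.1279
  3     5,275.00     4,252.0974    12,756.2922      51,025.1688
  Σ                  4,781.1183    13,523.5011      53,035.9627
P = 4,781.1183.
Convexity = Σ t(t+1)·PV / [P·(1+y)²] = 53,035.9627 / (4,781.1183 × 1.154550) = 9.60789.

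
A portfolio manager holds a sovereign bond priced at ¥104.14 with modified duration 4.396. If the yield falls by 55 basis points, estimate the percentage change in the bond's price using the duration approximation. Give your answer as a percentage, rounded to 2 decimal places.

+2.42%

Duration approximation: ΔP/P ≈ -D_mod · Δy = -4.396 × (-0.0055) = +0.024178.
As a percentage: +2.4178%.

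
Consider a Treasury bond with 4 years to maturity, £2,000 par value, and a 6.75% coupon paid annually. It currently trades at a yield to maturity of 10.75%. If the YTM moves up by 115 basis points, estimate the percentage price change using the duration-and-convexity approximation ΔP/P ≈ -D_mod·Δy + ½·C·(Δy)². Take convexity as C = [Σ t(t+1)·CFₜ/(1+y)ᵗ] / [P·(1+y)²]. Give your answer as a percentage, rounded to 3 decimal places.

With y = 0.1075:
  t   CF        PV=CF/(1+0.1075)^t    t·PV        t(t+1)·PV
  1       135.00       121.8962       121.8962         243.7923
  2       135.00       110.0643       220.1285         660.3855
  3       135.00        99.3808       298.1425       1,192.5698
  4     2,135.00     1,419.1325     5,676.5299      28,382.6496
  Σ                  1,750.4737     6,316.6970      30,479.3973
P = 1,750.4737; D_Mac = 3.60856 yrs; D_mod = 3.25830 yrs; C = 14.19591.
Duration effect: -3.25830 × (+0.0115) = -0.037470
Convexity effect: 0.5 × 14.19591 × (0.0115)² = +0.0009387
ΔP/P ≈ -0.037470 + 0.0009387 = -0.036532 = -3.6532%.

-3.653%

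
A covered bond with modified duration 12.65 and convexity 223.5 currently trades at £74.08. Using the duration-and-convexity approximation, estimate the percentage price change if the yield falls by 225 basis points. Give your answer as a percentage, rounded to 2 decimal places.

Duration effect: -D_mod·Δy = -12.65 × (-0.0225) = +0.284625
Convexity effect: ½·C·(Δy)² = 0.5 × 223.5 × (-0.0225)² = +0.0565734375
ΔP/P ≈ +0.284625 + 0.0565734375 = +0.3411984375
= +34.11984375%.

+34.12%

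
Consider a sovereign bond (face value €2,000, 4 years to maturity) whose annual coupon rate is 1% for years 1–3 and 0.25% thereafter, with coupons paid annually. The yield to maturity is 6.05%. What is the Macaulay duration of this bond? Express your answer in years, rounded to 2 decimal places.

3.93 years

Periodic yield y = 0.0605. Discount each cash flow and weight by its year:
  t   CF        PV=CF/(1+0.0605)^t    t·PV
  1        20.00        18.8590        18.8590
  2        20.00        17.7831        35.5663
  3        20.00        16.7686        50.3059
  4     2,005.00     1,585.1548     6,340.6193
  Σ                  1,638.5656     6,445.3505
Price P = Σ PV = 1,638.5656.
Macaulay duration = Σ(t·PV) / P = 6,445.3505 / 1,638.5656 = 3.93353 years.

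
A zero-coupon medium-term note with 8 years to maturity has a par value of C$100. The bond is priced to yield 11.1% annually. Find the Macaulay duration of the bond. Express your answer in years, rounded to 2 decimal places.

A zero-coupon bond has a single cash flow at maturity, so its Macaulay duration equals its maturity: 8 years.

8.00 years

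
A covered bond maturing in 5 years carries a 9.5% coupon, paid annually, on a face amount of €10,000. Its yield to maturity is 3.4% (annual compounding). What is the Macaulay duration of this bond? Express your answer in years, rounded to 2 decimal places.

4.30 years

Periodic yield y = 0.034. Discount each cash flow and weight by its year:
  t   CF        PV=CF/(1+0.034)^t    t·PV
  1       950.00       918.7621       918.7621
  2       950.00       888.5513     1,777.1027
  3       950.00       859.3340     2,578.0020
  4       950.00       831.0774     3,324.3094
  5    10,950.00     9,264.2747    46,321.3736
  Σ                 12,761.9995    54,919.5498
Price P = Σ PV = 12,761.9995.
Macaulay duration = Σ(t·PV) / P = 54,919.5498 / 12,761.9995 = 4.30337 years.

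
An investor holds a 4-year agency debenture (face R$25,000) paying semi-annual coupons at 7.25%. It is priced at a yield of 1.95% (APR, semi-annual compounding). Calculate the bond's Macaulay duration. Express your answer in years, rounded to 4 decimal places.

3.5902 years

Periodic yield y = 0.00975. Discount each cash flow and weight by its period:
  t   CF        PV=CF/(1+0.00975)^t    t·PV
  1       906.25       897.4994       897.4994
  2       906.25       888.8333     1,777.6665
  3       906.25       880.2508     2,640.7524
  4       906.25       871.7512     3,487.0049
  5       906.25       863.3337     4,316.6687
  6       906.25       854.9975     5,129.9850
  7       906.25       846.7418     5,927.1924
  8    25,906.25    23,971.4143   191,771.3142
  Σ                 30,074.8220   215,948.0836
Price P = Σ PV = 30,074.8220.
Macaulay duration = Σ(t·PV) / P = 215,948.0836 / 30,074.8220 = 7.18036 half-year periods.
In years: 7.18036 / 2 = 3.59018 years.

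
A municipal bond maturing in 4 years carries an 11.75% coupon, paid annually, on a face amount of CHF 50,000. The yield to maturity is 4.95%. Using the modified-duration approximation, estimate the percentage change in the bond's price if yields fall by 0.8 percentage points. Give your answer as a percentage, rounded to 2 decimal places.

Periodic yield y = 0.0495. Modified duration first:
  t   CF        PV=CF/(1+0.0495)^t    t·PV
  1     5,875.00     5,597.9038     5,597.9038
  2     5,875.00     5,333.8769    10,667.7537
  3     5,875.00     5,082.3029    15,246.9086
  4    55,875.00    46,056.1642   184,224.6567
  Σ                 62,070.2477   215,737.2227
P = 62,070.2477; D_Mac = 3.47569 yrs; D_mod = 3.47569/(1+0.0495) = 3.31176 yrs.
ΔP/P ≈ -D_mod · Δy = -3.31176 × (-0.008) = +0.026494 = +2.6494%.

+2.65%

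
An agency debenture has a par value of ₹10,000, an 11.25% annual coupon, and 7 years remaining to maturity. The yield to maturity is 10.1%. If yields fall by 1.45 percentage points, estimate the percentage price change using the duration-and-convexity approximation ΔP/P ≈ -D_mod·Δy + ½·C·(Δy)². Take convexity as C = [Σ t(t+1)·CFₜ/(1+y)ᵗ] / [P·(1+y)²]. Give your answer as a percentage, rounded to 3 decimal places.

+7.243%

With y = 0.101:
  t   CF        PV=CF/(1+0.101)^t    t·PV        t(t+1)·PV
  1     1,125.00     1,021.7984     1,021.7984       2,043.5967
  2     1,125.00       928.0639     1,856.1278       5,568.3835
  3     1,125.00       842.9282     2,528.7845      10,115.1380
  4     1,125.00       765.6023     3,062.4093      15,312.0466
  5     1,125.00       695.3700     3,476.8498      20,861.0989
  6     1,125.00       631.5803     3,789.4821      26,526.3746
  7    11,125.00     5,672.6866    39,708.8059     317,670.4468
  Σ                 10,558.0296    55,444.2578     398,097.0851
P = 10,558.0296; D_Mac = 5.25138 yrs; D_mod = 4.76965 yrs; C = 31.10509.
Duration effect: -4.76965 × (-0.0145) = +0.069160
Convexity effect: 0.5 × 31.10509 × (-0.0145)² = +0.0032699
ΔP/P ≈ +0.069160 + 0.0032699 = +0.072430 = +7.2430%.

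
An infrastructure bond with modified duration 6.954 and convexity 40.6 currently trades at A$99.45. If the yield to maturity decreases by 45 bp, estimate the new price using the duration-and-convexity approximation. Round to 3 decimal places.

Duration effect: -D_mod·Δy = -6.954 × (-0.0045) = +0.031293
Convexity effect: ½·C·(Δy)² = 0.5 × 40.6 × (-0.0045)² = +0.000411075
ΔP/P ≈ +0.031293 + 0.000411075 = +0.031704075
New price ≈ 99.45 × (1 + 0.031704075) = 102.60297025875.

A$102.603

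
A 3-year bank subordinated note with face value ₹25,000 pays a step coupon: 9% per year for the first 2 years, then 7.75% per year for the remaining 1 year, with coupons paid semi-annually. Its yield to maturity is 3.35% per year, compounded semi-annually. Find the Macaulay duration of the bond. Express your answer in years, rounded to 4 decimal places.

Periodic yield y = 0.01675. Discount each cash flow and weight by its period:
  t   CF        PV=CF/(1+0.01675)^t    t·PV
  1     1,125.00     1,106.4667     1,106.4667
  2     1,125.00     1,088.2387     2,176.4774
  3     1,125.00     1,070.3110     3,210.9329
  4     1,125.00     1,052.6786     4,210.7144
  5       968.75       891.5400     4,457.6998
  6    25,968.75    23,505.3087   141,031.8521
  Σ                 28,714.5436   156,194.1433
Price P = Σ PV = 28,714.5436.
Macaulay duration = Σ(t·PV) / P = 156,194.1433 / 28,714.5436 = 5.43955 half-year periods.
In years: 5.43955 / 2 = 2.71977 years.

2.7198 years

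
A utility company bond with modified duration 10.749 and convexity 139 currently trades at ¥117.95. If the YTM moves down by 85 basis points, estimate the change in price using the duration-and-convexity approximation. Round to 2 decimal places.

Duration effect: -D_mod·Δy = -10.749 × (-0.0085) = +0.0913665
Convexity effect: ½·C·(Δy)² = 0.5 × 139 × (-0.0085)² = +0.005021375
ΔP/P ≈ +0.0913665 + 0.005021375 = +0.096387875
ΔP ≈ 117.95 × (+0.096387875) = +11.36894985625.

+¥11.37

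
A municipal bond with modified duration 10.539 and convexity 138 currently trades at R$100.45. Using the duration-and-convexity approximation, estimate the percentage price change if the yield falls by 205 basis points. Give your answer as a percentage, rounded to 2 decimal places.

Duration effect: -D_mod·Δy = -10.539 × (-0.0205) = +0.2160495
Convexity effect: ½·C·(Δy)² = 0.5 × 138 × (-0.0205)² = +0.02899725
ΔP/P ≈ +0.2160495 + 0.02899725 = +0.24504675
= +24.504675%.

+24.50%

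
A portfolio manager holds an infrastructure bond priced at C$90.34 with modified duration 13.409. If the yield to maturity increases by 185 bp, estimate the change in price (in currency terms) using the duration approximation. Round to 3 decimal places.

-C$22.410

Duration approximation: ΔP/P ≈ -D_mod · Δy = -13.409 × (+0.0185) = -0.2480665.
ΔP ≈ 90.34 × (-0.2480665) = -22.41032761.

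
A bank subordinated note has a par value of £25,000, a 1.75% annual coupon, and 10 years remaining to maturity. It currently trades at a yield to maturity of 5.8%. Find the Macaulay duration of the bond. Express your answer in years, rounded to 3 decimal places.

Periodic yield y = 0.058. Discount each cash flow and weight by its year:
  t   CF        PV=CF/(1+0.058)^t    t·PV
  1       437.50       413.5161       413.5161
  2       437.50       390.8469       781.6939
  3       437.50       369.4206     1,108.2617
  4       437.50       349.1688     1,396.6751
  5       437.50       330.0272     1,650.1359
  6       437.50       311.9350     1,871.6098
  7       437.50       294.8346     2,063.8419
  8       437.50       278.6716     2,229.3728
  9       437.50       263.3947     2,370.5524
  10   25,437.50    14,474.9726   144,749.7258
  Σ                 17,476.7879   158,635.3852
Price P = Σ PV = 17,476.7879.
Macaulay duration = Σ(t·PV) / P = 158,635.3852 / 17,476.7879 = 9.07692 years.

9.077 years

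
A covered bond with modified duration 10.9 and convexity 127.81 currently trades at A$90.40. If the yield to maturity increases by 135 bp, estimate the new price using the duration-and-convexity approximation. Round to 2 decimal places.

A$78.15

Duration effect: -D_mod·Δy = -10.9 × (+0.0135) = -0.147150
Convexity effect: ½·C·(Δy)² = 0.5 × 127.81 × (0.0135)² = +0.01164668625
ΔP/P ≈ -0.147150 + 0.01164668625 = -0.13550331375
New price ≈ 90.40 × (1 - 0.13550331375) = 78.150500437.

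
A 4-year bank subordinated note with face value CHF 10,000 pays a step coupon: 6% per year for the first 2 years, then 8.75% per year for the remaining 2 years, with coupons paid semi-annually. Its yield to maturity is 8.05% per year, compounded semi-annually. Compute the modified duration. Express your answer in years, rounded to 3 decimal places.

Periodic yield y = 0.04025. First find Macaulay duration:
  t   CF        PV=CF/(1+0.04025)^t    t·PV
  1       300.00       288.3922       288.3922
  2       300.00       277.2336       554.4671
  3       300.00       266.5067       799.5200
  4       300.00       256.1948     1,024.7793
  5       437.50       359.1612     1,795.8061
  6       437.50       345.2643     2,071.5860
  7       437.50       331.9051     2,323.3360
  8    10,437.50     7,611.9284    60,895.4270
  Σ                  9,736.5863    69,753.3137
P = 9,736.5863; Macaulay duration = 69,753.3137 / 9,736.5863 = 7.16404 half-year periods = 3.58202 years.
Modified duration = D_Mac / (1 + y) = 3.58202 / 1.04025 = 3.44342 years.

3.443 years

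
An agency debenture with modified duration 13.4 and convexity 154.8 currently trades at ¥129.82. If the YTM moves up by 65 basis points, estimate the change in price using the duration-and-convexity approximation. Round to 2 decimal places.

Duration effect: -D_mod·Δy = -13.4 × (+0.0065) = -0.087100
Convexity effect: ½·C·(Δy)² = 0.5 × 154.8 × (0.0065)² = +0.00327015
ΔP/P ≈ -0.087100 + 0.00327015 = -0.08382985
ΔP ≈ 129.82 × (-0.08382985) = -10.882791127.

-¥10.88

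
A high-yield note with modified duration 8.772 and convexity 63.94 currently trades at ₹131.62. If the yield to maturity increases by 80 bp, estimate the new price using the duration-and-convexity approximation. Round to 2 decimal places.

Duration effect: -D_mod·Δy = -8.772 × (+0.008) = -0.070176
Convexity effect: ½·C·(Δy)² = 0.5 × 63.94 × (0.008)² = +0.00204608
ΔP/P ≈ -0.070176 + 0.00204608 = -0.06812992
New price ≈ 131.62 × (1 - 0.06812992) = 122.6527399296.

₹122.65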